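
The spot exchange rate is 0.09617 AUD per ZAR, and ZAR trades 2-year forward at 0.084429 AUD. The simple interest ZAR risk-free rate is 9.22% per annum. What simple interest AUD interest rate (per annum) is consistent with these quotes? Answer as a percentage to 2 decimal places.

T = 2 years.
F/S = 0.084429/0.09617 = 0.8779141 = (growth of AUD) / (growth of ZAR).
ZAR growth factor: 1 + 0.0922×2 = 1.184400.
Hence g_AUD = 1.0398015.
r = (1.0398015 − 1)/2 = 0.019901 → 1.99%.

1.99%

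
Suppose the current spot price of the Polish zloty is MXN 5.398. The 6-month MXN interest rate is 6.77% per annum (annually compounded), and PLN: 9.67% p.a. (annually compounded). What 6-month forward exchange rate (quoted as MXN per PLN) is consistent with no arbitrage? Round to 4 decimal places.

T = 6/12 years.
Growth of 1 MXN over T: (1 + 0.0677)^(6/12) = 1.0332957.
Growth of 1 PLN over T: (1 + 0.0967)^(6/12) = 1.0472345.
So F = 5.398 × 1.0332957 / 1.0472345 = 5.326152 (MXN/PLN).

5.3262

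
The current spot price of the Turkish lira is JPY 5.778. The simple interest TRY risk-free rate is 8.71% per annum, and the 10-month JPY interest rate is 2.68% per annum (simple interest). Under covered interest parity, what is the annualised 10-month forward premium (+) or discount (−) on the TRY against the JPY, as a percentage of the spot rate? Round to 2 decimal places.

-5.62%

T = 10/12 years.
No-arbitrage forward: 5.778 × 1.0223333 / 1.0725833 = 5.507304 JPY/TRY.
(F − S)/S ÷ T = (5.507304 − 5.778)/5.778/(10/12) = -0.056219 → -5.62%.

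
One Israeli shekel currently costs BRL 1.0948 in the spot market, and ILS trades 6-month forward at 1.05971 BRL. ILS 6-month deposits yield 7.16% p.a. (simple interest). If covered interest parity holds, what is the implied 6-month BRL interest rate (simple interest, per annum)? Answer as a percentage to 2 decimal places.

T = 6/12 years.
By CIP, F/S equals the BRL-to-ILS growth ratio: 1.05971/1.0948 = 0.9679485.
ILS growth factor: 1 + 0.0716×6/12 = 1.035800.
Hence g_BRL = 1.0026011.
r = (1.0026011 − 1)/(6/12) = 0.005202 → 0.52%.

0.52%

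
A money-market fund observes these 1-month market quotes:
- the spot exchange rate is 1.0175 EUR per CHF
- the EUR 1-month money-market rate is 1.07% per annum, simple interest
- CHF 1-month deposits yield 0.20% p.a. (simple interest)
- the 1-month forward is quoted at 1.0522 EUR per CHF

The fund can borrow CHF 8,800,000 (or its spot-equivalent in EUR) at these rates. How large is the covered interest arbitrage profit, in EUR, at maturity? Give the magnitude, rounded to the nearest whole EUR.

EUR 298,919

T = 1/12 years.
Invest the CHF and cover forward: 8,800,000 × 1.000166667 × 1.0522 = EUR 9,260,903.23.
Convert at spot and invest in EUR: 8,800,000 × 1.0175 × 1.000891667 = EUR 8,961,983.99.
The quoted forward overvalues CHF, so borrow EUR, buy CHF at spot, deposit the CHF at 0.20%, and sell the proceeds forward at 1.0522.
Profit = 9,260,903.23 − 8,961,983.99 = EUR 298,919.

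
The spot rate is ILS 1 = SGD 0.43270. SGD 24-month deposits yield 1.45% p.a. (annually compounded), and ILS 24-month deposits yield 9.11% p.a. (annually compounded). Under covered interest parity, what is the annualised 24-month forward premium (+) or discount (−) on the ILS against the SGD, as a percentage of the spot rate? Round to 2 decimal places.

T = 2 years.
No-arbitrage forward: 0.4327 × 1.0292102 / 1.1904992 = 0.37407774 SGD/ILS.
(F − S)/S ÷ T = (0.37407774 − 0.4327)/0.4327/2 = -0.067740 → -6.77%.

-6.77%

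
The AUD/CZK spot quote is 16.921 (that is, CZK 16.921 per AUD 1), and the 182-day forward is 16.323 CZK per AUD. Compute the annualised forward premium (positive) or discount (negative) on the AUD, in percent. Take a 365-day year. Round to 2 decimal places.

T = 182/365 years.
Period premium: (16.323 − 16.921)/16.921 = -0.0353407.
×(1/T) gives -7.09% p.a.

-7.09%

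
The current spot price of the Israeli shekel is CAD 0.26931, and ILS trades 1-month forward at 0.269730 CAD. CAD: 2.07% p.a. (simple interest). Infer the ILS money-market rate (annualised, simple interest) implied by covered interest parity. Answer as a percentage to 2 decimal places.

T = 1/12 years.
By CIP, F/S equals the CAD-to-ILS growth ratio: 0.26973/0.26931 = 1.0015595.
CAD growth factor: 1 + 0.0207×1/12 = 1.001725.
So the ILS growth factor = 1.0001652.
(1.0001652 − 1)/T = 0.001982, i.e. 0.20%.

0.20%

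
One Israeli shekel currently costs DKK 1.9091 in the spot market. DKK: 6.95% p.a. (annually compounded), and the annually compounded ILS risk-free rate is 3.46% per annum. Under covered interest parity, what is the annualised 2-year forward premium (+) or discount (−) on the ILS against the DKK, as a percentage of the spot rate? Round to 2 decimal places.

T = 2 years.
CIP forward (DKK per ILS) = 1.9091 × 1.1438303/1.0703972 = 2.0400711.
(F − S)/S ÷ T = (2.0400711 − 1.9091)/1.9091/2 = 0.034302 → 3.43%.

+3.43%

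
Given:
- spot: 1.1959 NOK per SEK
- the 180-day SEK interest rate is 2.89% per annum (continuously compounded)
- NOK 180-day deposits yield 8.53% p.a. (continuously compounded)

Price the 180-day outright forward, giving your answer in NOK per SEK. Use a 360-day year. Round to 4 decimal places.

T = 180/360 years.
NOK accumulates by e^(0.0853×180/360) = 1.0435726.
Growth of 1 SEK over T: e^(0.0289×180/360) = 1.0145549.
Forward (NOK per SEK) = 1.1959 × 1.0435726 / 1.0145549 = 1.230104.

1.2301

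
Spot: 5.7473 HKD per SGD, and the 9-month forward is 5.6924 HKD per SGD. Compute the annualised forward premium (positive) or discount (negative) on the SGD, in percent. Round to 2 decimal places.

T = 9/12 years.
Period premium: (5.6924 − 5.7473)/5.7473 = -0.0095523.
×(1/T) gives -1.27% p.a.

-1.27%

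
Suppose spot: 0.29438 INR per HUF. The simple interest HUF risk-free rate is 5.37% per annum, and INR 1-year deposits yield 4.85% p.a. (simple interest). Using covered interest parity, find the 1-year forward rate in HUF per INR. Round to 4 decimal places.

3.4138

T = 1 year.
INR growth factor: 1 + 0.0485×1 = 1.048500.
HUF accumulates by 1 + 0.0537×1 = 1.053700.
Forward (INR per HUF) = 0.29438 × 1.048500 / 1.053700 = 0.2929272.
Quoted the other way: 1/0.2929272 = 3.4138 HUF per INR.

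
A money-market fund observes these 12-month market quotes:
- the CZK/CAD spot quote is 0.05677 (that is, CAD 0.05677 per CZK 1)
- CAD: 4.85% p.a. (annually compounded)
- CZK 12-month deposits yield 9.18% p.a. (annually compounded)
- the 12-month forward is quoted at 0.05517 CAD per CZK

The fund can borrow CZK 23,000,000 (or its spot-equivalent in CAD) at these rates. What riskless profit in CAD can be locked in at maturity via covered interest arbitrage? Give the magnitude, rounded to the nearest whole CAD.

CAD 16,359

T = 1 year.
Route A — deposit CZK, sell forward: 23,000,000 × 1.091800 × 0.05517 = CAD 1,385,395.94.
Route B — convert at spot, deposit CAD: 23,000,000 × 0.05677 × 1.048500 = CAD 1,369,036.94.
The quoted forward overvalues CZK, so borrow CAD, buy CZK at spot, deposit the CZK at 9.18%, and sell the proceeds forward at 0.05517.
Profit = 1,385,395.94 − 1,369,036.94 = CAD 16,359.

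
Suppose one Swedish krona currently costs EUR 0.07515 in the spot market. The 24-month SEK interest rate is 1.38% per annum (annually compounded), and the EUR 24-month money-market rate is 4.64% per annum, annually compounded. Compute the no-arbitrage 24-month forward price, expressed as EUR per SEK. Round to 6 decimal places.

T = 2 years.
Growth of 1 EUR over T: (1 + 0.0464)^2 = 1.094953.
SEK accumulates by (1 + 0.0138)^2 = 1.0277904.
So F = 0.07515 × 1.094953 / 1.0277904 = 0.08006080 (EUR/SEK).

0.080061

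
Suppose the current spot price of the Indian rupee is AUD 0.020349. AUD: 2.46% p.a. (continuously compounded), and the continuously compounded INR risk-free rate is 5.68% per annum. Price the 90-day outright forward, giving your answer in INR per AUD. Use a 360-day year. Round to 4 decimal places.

T = 90/360 years.
AUD accumulates by e^(0.0246×90/360) = 1.00616895.
Growth of 1 INR over T: e^(0.0568×90/360) = 1.0143013.
CIP: F = S · (grow AUD)/(grow INR) = 0.020349 × 1.00616895/1.0143013 = 0.020185848 AUD per INR.
Quoted the other way: 1/0.020185848 = 49.5397 INR per AUD.

49.5397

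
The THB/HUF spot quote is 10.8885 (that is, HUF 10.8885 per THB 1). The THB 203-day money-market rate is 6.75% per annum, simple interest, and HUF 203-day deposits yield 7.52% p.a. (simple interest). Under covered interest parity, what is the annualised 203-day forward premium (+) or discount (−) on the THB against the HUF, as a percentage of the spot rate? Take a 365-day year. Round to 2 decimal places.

T = 203/365 years.
F = S · g_HUF/g_THB = 10.8885 × 1.0418236/1.0375411 = 10.9334428.
(F − S)/S ÷ T = (10.9334428 − 10.8885)/10.8885/(203/365) = 0.007421 → 0.74%.

+0.74%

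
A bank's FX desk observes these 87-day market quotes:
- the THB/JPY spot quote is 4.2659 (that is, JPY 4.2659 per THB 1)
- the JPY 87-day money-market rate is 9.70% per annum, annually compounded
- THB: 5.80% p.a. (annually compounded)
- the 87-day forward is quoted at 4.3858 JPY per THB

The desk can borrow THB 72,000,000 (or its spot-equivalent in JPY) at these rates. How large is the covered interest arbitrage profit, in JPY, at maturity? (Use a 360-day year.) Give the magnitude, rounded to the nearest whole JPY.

JPY 6,015,500

T = 87/360 years.
Keep in THB, deliver into the forward: 72,000,000·1.01371849395·4.3858 = JPY 320,109,593.10.
Swap to JPY now, deposit: 72,000,000·4.2659·1.0226254615 = JPY 314,094,092.85.
The quoted forward overvalues THB, so borrow JPY, buy THB at spot, deposit the THB at 5.80%, and sell the proceeds forward at 4.3858.
Arbitrage profit = |320,109,593.10 − 314,094,092.85| = JPY 6,015,500.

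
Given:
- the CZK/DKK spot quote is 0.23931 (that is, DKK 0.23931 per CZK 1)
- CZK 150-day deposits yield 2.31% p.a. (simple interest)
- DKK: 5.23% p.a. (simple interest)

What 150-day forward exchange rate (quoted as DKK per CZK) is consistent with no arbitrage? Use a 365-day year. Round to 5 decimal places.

T = 150/365 years.
Growth of 1 DKK over T: 1 + 0.0523×150/365 = 1.0214932.
CZK accumulates by 1 + 0.0231×150/365 = 1.0094932.
CIP: F = S · (grow DKK)/(grow CZK) = 0.23931 × 1.0214932/1.0094932 = 0.2421547 DKK per CZK.

0.24215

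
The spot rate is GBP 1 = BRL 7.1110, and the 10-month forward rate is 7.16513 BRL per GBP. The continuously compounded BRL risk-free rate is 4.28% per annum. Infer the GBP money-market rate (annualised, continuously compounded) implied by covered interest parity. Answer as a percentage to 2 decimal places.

T = 10/12 years.
CIP gives F = S · g_BRL/g_GBP, so g_BRL/g_GBP = 7.16513/7.111 = 1.0076122.
The BRL side grows by e^(0.0428×10/12) = 1.0363104.
So the GBP growth factor = 1.0284814.
Take logs: ln 1.0284814 / (10/12) = 0.033700, so 3.37%.

3.37%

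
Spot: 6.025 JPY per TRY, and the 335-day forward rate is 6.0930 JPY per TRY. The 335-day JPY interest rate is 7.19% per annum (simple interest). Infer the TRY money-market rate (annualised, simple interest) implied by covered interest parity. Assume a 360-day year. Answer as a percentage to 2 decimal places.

5.91%

T = 335/360 years.
F/S = 6.093/6.025 = 1.0112863 = (growth of JPY) / (growth of TRY).
JPY growth factor: 1 + 0.0719×335/360 = 1.0669069.
Hence g_TRY = 1.0549999.
r = (1.0549999 − 1)/(335/360) = 0.059104 → 5.91%.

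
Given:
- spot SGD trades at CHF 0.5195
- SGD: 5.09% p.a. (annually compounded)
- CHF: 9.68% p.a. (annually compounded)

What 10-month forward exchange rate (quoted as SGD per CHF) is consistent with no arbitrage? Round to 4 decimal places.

1.8576

T = 10/12 years.
CHF accumulates by (1 + 0.0968)^(10/12) = 1.0800392.
SGD accumulates by (1 + 0.0509)^(10/12) = 1.0422402.
CIP: F = S · (grow CHF)/(grow SGD) = 0.5195 × 1.0800392/1.0422402 = 0.5383407 CHF per SGD.
Quoted the other way: 1/0.5383407 = 1.8576 SGD per CHF.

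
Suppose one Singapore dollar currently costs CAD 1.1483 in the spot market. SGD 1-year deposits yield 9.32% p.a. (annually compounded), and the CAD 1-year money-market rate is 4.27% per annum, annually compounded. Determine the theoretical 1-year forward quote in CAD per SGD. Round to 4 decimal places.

T = 1 year.
Growth of 1 CAD over T: (1 + 0.0427)^1 = 1.042700.
SGD accumulates by (1 + 0.0932)^1 = 1.093200.
So F = 1.1483 × 1.042700 / 1.093200 = 1.095255 (CAD/SGD).

1.0953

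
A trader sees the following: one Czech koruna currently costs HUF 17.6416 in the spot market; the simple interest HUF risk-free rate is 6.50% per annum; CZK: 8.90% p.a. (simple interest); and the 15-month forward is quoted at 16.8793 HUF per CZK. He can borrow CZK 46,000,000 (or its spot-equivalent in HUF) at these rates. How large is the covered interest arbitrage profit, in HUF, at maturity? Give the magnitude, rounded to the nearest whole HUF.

HUF 14,621,462

T = 15/12 years.
Route A — deposit CZK, sell forward: 46,000,000 × 1.111250 × 16.8793 = HUF 862,827,617.75.
Route B — convert at spot, deposit HUF: 46,000,000 × 17.6416 × 1.081250 = HUF 877,449,080.00.
The quoted forward undervalues CZK, so borrow CZK, convert to HUF at spot, deposit the HUF at 6.50%, and buy CZK forward at 16.8793 to cover the loan.
Arbitrage profit = |862,827,617.75 − 877,449,080.00| = HUF 14,621,462.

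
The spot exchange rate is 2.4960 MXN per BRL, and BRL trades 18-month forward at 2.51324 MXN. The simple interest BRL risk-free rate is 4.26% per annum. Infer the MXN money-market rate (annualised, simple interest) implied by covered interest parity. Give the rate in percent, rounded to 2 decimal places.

4.75%

T = 18/12 years.
F/S = 2.51324/2.496 = 1.0069071 = (growth of MXN) / (growth of BRL).
BRL growth factor: 1 + 0.0426×18/12 = 1.063900.
So the MXN growth factor = 1.0712485.
r = (1.0712485 − 1)/(18/12) = 0.047499 → 4.75%.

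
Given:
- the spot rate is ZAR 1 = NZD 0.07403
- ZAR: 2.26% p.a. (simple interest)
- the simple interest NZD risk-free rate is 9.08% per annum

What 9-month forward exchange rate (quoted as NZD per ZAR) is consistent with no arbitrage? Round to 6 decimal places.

0.077754

T = 9/12 years.
Growth of 1 NZD over T: 1 + 0.0908×9/12 = 1.068100.
Growth of 1 ZAR over T: 1 + 0.0226×9/12 = 1.016950.
So F = 0.07403 × 1.068100 / 1.016950 = 0.07775352 (NZD/ZAR).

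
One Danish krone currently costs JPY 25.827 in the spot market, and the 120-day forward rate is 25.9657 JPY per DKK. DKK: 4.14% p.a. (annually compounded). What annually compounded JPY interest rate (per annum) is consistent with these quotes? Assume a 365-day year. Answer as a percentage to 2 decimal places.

T = 120/365 years.
CIP gives F = S · g_JPY/g_DKK, so g_JPY/g_DKK = 25.9657/25.827 = 1.0053703.
The DKK side grows by (1 + 0.0414)^(120/365) = 1.0134261.
That pins the JPY growth at 1.0188685.
Annualise: 1.0188685^(365/120) − 1 = 0.058504 = 5.85%.

5.85%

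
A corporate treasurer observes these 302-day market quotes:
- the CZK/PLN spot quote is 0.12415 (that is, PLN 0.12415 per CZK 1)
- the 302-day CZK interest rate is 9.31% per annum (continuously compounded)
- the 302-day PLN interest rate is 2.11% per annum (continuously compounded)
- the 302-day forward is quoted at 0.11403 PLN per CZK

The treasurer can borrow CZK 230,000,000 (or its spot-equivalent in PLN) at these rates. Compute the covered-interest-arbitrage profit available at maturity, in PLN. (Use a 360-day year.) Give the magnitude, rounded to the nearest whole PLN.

PLN 707,083

T = 302/360 years.
Invest the CZK and cover forward: 230,000,000 × 1.081231377 × 0.11403 = PLN 28,357,347.20.
Convert at spot and invest in PLN: 230,000,000 × 0.12415 × 1.0178581388 = PLN 29,064,430.22.
The quoted forward undervalues CZK, so borrow CZK, convert to PLN at spot, deposit the PLN at 2.11%, and buy CZK forward at 0.11403 to cover the loan.
The gap between the two covered legs is PLN 707,083.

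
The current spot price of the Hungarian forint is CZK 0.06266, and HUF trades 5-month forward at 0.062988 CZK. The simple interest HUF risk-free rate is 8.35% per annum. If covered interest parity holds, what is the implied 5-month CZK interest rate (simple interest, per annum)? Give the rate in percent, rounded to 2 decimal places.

T = 5/12 years.
CIP gives F = S · g_CZK/g_HUF, so g_CZK/g_HUF = 0.062988/0.06266 = 1.0052346.
HUF growth factor: 1 + 0.0835×5/12 = 1.0347917.
So the CZK growth factor = 1.0402084.
r = (1.0402084 − 1)/(5/12) = 0.096500 → 9.65%.

9.65%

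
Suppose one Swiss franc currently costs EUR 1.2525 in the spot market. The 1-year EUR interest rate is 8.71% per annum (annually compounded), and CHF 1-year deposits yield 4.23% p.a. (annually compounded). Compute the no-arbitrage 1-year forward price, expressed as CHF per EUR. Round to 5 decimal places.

T = 1 year.
EUR growth factor: (1 + 0.0871)^1 = 1.087100.
Growth of 1 CHF over T: (1 + 0.0423)^1 = 1.042300.
So F = 1.2525 × 1.087100 / 1.042300 = 1.306335 (EUR/CHF).
Quoted the other way: 1/1.306335 = 0.76550 CHF per EUR.

0.76550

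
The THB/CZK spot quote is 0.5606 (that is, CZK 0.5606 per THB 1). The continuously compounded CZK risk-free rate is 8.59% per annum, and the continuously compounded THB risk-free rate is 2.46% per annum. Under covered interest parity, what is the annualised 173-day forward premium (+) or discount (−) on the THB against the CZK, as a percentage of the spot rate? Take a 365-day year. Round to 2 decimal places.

T = 173/365 years.
No-arbitrage forward: 0.5606 × 1.0415544 / 1.011728 = 0.5771269 CZK/THB.
Annualised premium = (F − S)/S × (1/T) = (0.5771269 − 0.5606)/0.5606 ÷ (173/365) = 6.22%.

+6.22%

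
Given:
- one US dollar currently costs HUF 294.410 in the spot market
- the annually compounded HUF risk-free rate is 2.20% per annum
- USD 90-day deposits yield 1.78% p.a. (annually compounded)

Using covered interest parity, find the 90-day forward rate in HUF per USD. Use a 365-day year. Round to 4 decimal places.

T = 90/365 years.
HUF growth factor: (1 + 0.0220)^(90/365) = 1.005380269.
USD growth factor: (1 + 0.0178)^(90/365) = 1.004359913.
So F = 294.41 × 1.005380269 / 1.004359913 = 294.709099 (HUF/USD).

294.7091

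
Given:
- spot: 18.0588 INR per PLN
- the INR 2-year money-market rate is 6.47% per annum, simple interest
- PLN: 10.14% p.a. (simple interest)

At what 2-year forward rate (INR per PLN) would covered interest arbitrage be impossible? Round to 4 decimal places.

T = 2 years.
INR growth factor: 1 + 0.0647×2 = 1.129400.
Growth of 1 PLN over T: 1 + 0.1014×2 = 1.202800.
Forward (INR per PLN) = 18.0588 × 1.129400 / 1.202800 = 16.956775.

16.9568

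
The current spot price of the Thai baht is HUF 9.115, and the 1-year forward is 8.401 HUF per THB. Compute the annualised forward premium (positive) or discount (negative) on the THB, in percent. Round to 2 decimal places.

T = 1 year.
THB trades forward at -7.83324% vs spot over the period.
×(1/T) gives -7.83% p.a.

-7.83%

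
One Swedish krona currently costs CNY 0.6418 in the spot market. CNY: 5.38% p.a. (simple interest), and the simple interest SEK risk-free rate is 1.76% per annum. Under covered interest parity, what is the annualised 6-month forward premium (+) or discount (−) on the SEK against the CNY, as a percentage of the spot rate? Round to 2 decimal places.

T = 6/12 years.
No-arbitrage forward: 0.6418 × 1.026900 / 1.008800 = 0.6533152 CNY/SEK.
(F − S)/S ÷ T = (0.6533152 − 0.6418)/0.6418/(6/12) = 0.035884 → 3.59%.

+3.59%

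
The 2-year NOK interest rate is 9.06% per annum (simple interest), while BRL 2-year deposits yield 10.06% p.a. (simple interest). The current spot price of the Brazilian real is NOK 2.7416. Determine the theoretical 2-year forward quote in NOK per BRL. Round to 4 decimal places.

T = 2 years.
NOK growth factor: 1 + 0.0906×2 = 1.181200.
Growth of 1 BRL over T: 1 + 0.1006×2 = 1.201200.
CIP: F = S · (grow NOK)/(grow BRL) = 2.7416 × 1.181200/1.201200 = 2.695952 NOK per BRL.

2.6960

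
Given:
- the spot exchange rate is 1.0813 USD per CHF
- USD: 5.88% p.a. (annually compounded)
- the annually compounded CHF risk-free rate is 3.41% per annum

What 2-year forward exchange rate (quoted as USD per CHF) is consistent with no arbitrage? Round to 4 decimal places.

T = 2 years.
Growth of 1 USD over T: (1 + 0.0588)^2 = 1.1210574.
CHF accumulates by (1 + 0.0341)^2 = 1.0693628.
So F = 1.0813 × 1.1210574 / 1.0693628 = 1.133572 (USD/CHF).

1.1336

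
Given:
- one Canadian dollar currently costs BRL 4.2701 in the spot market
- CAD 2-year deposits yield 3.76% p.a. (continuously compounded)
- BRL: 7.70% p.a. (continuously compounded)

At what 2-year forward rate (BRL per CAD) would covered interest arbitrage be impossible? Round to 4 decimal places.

T = 2 years.
BRL growth factor: e^(0.0770×2) = 1.1664909.
CAD growth factor: e^(0.0376×2) = 1.0780997.
So F = 4.2701 × 1.1664909 / 1.0780997 = 4.620197 (BRL/CAD).

4.6202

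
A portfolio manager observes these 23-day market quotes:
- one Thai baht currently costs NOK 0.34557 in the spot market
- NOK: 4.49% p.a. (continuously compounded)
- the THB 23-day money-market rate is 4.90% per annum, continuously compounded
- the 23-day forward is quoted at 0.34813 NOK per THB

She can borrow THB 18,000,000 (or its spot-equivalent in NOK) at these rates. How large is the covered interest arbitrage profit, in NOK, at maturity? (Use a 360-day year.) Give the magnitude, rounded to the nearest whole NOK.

T = 23/360 years.
Route A — deposit THB, sell forward: 18,000,000 × 1.003135461 × 0.34813 = NOK 6,285,987.86.
Route B — convert at spot, deposit NOK: 18,000,000 × 0.34557 × 1.00287273 = NOK 6,238,129.13.
The quoted forward overvalues THB, so borrow NOK, buy THB at spot, deposit the THB at 4.90%, and sell the proceeds forward at 0.34813.
The gap between the two covered legs is NOK 47,859.

NOK 47,859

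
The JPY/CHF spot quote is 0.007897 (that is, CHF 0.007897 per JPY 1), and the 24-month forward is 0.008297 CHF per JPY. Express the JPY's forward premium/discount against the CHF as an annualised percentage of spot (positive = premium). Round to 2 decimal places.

+2.53%

T = 2 years.
JPY trades forward at +5.06521% vs spot over the period.
Per annum: 0.0506521 / 2 = 0.025326 = 2.53%.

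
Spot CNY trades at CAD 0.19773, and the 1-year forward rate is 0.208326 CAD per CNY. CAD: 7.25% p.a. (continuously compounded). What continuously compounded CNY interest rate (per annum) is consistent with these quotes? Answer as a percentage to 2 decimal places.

2.03%

T = 1 year.
By CIP, F/S equals the CAD-to-CNY growth ratio: 0.208326/0.19773 = 1.0535882.
The CAD side grows by e^(0.0725×1) = 1.0751928.
So the CNY growth factor = 1.0205057.
r = ln(1.0205057)/1 = 0.020298 → 2.03%.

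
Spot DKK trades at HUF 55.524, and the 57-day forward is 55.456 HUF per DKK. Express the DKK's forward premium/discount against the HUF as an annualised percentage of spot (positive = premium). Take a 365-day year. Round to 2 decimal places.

T = 57/365 years.
Period premium: (55.456 − 55.524)/55.524 = -0.0012247.
Per annum: -0.0012247 / (57/365) = -0.007842 = -0.78%.

-0.78%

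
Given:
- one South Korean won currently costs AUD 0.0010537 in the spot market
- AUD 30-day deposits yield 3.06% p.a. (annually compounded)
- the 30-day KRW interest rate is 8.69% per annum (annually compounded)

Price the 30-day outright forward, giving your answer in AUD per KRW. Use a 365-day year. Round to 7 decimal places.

T = 30/365 years.
AUD accumulates by (1 + 0.0306)^(30/365) = 1.0024804.
Growth of 1 KRW over T: (1 + 0.0869)^(30/365) = 1.0068725.
So F = 0.0010537 × 1.0024804 / 1.0068725 = 0.001049104 (AUD/KRW).

0.0010491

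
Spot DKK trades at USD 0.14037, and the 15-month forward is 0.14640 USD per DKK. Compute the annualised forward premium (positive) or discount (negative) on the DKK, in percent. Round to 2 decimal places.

T = 15/12 years.
DKK trades forward at +4.29579% vs spot over the period.
Annualise by dividing by T: 0.0429579 / (15/12) = 0.034366 → 3.44%.

+3.44%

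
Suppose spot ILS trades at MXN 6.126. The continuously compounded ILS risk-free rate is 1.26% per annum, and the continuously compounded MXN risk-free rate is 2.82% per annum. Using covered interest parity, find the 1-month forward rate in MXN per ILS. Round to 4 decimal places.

T = 1/12 years.
MXN growth factor: e^(0.0282×1/12) = 1.0023528.
Growth of 1 ILS over T: e^(0.0126×1/12) = 1.0010506.
CIP: F = S · (grow MXN)/(grow ILS) = 6.126 × 1.0023528/1.0010506 = 6.133969 MXN per ILS.

6.1340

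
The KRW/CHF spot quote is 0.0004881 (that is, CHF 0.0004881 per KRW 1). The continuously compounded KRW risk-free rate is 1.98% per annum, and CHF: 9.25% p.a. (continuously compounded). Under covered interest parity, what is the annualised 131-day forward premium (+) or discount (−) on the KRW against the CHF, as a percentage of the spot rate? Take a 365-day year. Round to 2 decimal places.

+7.37%

T = 131/365 years.
No-arbitrage forward: 0.0004881 × 1.0337559 / 1.0071316 = 0.0005010033 CHF/KRW.
Annualised premium = (F − S)/S × (1/T) = (0.0005010033 − 0.0004881)/0.0004881 ÷ (131/365) = 7.37%.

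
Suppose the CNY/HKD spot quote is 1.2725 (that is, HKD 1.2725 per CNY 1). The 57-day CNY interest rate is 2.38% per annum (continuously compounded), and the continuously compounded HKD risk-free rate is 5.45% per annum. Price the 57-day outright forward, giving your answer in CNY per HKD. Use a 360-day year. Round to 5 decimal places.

0.78204

T = 57/360 years.
Growth of 1 HKD over T: e^(0.0545×57/360) = 1.0086665.
CNY growth factor: e^(0.0238×57/360) = 1.0037754.
Forward (HKD per CNY) = 1.2725 × 1.0086665 / 1.0037754 = 1.278701.
Quoted the other way: 1/1.278701 = 0.78204 CNY per HKD.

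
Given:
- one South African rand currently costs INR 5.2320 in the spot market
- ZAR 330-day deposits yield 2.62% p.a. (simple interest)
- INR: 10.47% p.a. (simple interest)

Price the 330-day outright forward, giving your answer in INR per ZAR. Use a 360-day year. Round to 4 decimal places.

5.5997

T = 330/360 years.
INR growth factor: 1 + 0.1047×330/360 = 1.095975.
ZAR growth factor: 1 + 0.0262×330/360 = 1.0240167.
CIP: F = S · (grow INR)/(grow ZAR) = 5.232 × 1.095975/1.0240167 = 5.599656 INR per ZAR.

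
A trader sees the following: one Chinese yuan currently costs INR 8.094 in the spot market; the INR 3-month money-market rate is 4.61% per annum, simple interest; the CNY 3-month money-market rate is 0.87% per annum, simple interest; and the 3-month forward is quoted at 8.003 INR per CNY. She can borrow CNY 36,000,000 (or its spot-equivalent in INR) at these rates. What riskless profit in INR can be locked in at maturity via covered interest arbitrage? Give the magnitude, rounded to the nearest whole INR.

INR 6,007,566

T = 3/12 years.
Keep in CNY, deliver into the forward: 36,000,000·1.002175·8.003 = INR 288,734,634.90.
Swap to INR now, deposit: 36,000,000·8.094·1.011525 = INR 294,742,200.60.
The quoted forward undervalues CNY, so borrow CNY, convert to INR at spot, deposit the INR at 4.61%, and buy CNY forward at 8.003 to cover the loan.
The gap between the two covered legs is INR 6,007,566.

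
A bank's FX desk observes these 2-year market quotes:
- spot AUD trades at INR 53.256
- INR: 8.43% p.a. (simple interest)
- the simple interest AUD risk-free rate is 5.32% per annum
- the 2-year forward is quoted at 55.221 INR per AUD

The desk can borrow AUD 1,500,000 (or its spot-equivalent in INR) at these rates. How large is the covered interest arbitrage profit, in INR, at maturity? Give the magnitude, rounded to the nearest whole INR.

T = 2 years.
Route A — deposit AUD, sell forward: 1,500,000 × 1.106400 × 55.221 = INR 91,644,771.60.
Route B — convert at spot, deposit INR: 1,500,000 × 53.256 × 1.168600 = INR 93,352,442.40.
The quoted forward undervalues AUD, so borrow AUD, convert to INR at spot, deposit the INR at 8.43%, and buy AUD forward at 55.221 to cover the loan.
Arbitrage profit = |91,644,771.60 − 93,352,442.40| = INR 1,707,671.

INR 1,707,671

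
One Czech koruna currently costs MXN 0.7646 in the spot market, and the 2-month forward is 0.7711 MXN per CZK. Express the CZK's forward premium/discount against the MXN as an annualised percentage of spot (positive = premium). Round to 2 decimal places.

+5.10%

T = 2/12 years.
(F − S)/S = (0.7711 − 0.7646)/0.7646 = 0.0085012.
Per annum: 0.0085012 / (2/12) = 0.051007 = 5.10%.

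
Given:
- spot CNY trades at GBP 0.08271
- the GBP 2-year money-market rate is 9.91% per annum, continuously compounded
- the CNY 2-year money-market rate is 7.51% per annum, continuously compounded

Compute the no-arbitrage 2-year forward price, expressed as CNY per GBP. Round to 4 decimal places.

11.5238

T = 2 years.
Growth of 1 GBP over T: e^(0.0991×2) = 1.21920621.
CNY growth factor: e^(0.0751×2) = 1.16206663.
So F = 0.08271 × 1.21920621 / 1.16206663 = 0.086776905 (GBP/CNY).
Quoted the other way: 1/0.086776905 = 11.5238 CNY per GBP.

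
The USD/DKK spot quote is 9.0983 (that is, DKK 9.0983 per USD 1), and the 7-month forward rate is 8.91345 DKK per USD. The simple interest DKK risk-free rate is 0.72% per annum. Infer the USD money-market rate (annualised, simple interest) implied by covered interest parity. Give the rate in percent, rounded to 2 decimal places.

T = 7/12 years.
F/S = 8.91345/9.0983 = 0.9796830 = (growth of DKK) / (growth of USD).
DKK growth factor: 1 + 0.0072×7/12 = 1.004200.
So the USD growth factor = 1.0250254.
r = (1.0250254 − 1)/(7/12) = 0.042901 → 4.29%.

4.29%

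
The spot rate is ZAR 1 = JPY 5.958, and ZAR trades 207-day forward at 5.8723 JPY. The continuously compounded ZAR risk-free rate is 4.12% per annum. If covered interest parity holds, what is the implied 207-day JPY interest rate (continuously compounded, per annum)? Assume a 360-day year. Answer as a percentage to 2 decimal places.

T = 207/360 years.
F/S = 5.8723/5.958 = 0.9856160 = (growth of JPY) / (growth of ZAR).
ZAR growth factor: e^(0.0412×207/360) = 1.0239728.
Hence g_JPY = 1.009244.
Take logs: ln 1.009244 / (207/360) = 0.016003, so 1.60%.

1.60%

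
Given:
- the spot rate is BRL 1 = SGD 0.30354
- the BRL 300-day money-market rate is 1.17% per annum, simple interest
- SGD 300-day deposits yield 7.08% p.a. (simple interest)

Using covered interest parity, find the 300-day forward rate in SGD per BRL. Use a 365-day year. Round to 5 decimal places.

0.31814

T = 300/365 years.
SGD accumulates by 1 + 0.0708×300/365 = 1.0581918.
Growth of 1 BRL over T: 1 + 0.0117×300/365 = 1.0096164.
So F = 0.30354 × 1.0581918 / 1.0096164 = 0.3181441 (SGD/BRL).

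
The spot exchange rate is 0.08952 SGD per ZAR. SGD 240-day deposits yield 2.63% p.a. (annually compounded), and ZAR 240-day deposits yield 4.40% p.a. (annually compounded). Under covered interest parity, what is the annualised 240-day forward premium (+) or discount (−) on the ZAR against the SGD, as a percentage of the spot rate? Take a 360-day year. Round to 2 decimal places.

T = 240/360 years.
F = S · g_SGD/g_ZAR = 0.08952 × 1.0174574/1.0291223 = 0.08850531.
Annualised premium = (F − S)/S × (1/T) = (0.08850531 − 0.08952)/0.08952 ÷ (240/360) = -1.70%.

-1.70%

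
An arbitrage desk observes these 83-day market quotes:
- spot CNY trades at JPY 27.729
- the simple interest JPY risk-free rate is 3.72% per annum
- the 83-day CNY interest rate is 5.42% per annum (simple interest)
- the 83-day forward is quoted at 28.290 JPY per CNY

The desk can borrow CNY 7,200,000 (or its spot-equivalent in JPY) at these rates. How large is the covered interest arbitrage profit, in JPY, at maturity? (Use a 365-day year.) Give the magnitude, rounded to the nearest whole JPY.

JPY 4,860,776

T = 83/365 years.
Keep in CNY, deliver into the forward: 7,200,000·1.01232493151·28.290 = JPY 206,198,440.65.
Swap to JPY now, deposit: 7,200,000·27.729·1.00845917808 = JPY 201,337,664.75.
The quoted forward overvalues CNY, so borrow JPY, buy CNY at spot, deposit the CNY at 5.42%, and sell the proceeds forward at 28.290.
Arbitrage profit = |206,198,440.65 − 201,337,664.75| = JPY 4,860,776.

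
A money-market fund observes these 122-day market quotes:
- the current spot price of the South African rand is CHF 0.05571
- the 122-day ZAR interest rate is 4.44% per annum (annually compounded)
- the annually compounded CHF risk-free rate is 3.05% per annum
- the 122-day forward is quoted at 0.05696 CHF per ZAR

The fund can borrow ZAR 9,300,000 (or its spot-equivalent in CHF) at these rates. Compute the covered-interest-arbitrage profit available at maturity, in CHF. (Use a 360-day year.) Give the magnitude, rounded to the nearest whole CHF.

T = 122/360 years.
Route A — deposit ZAR, sell forward: 9,300,000 × 1.01483111 × 0.05696 = CHF 537,584.45.
Route B — convert at spot, deposit CHF: 9,300,000 × 0.05571 × 1.01023363 = CHF 523,405.07.
The quoted forward overvalues ZAR, so borrow CHF, buy ZAR at spot, deposit the ZAR at 4.44%, and sell the proceeds forward at 0.05696.
Arbitrage profit = |537,584.45 − 523,405.07| = CHF 14,179.

CHF 14,179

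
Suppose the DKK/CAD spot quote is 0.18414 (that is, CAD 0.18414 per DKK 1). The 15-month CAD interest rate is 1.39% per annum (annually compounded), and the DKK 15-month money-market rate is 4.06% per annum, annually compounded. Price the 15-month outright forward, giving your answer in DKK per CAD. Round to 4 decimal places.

5.6100

T = 15/12 years.
Growth of 1 CAD over T: (1 + 0.0139)^(15/12) = 1.0174051.
DKK growth factor: (1 + 0.0406)^(15/12) = 1.051005.
Forward (CAD per DKK) = 0.18414 × 1.0174051 / 1.051005 = 0.1782532.
Quoted the other way: 1/0.1782532 = 5.6100 DKK per CAD.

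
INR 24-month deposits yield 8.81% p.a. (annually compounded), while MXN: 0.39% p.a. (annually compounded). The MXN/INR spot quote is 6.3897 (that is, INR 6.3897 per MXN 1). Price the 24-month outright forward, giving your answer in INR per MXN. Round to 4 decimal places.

T = 2 years.
INR accumulates by (1 + 0.0881)^2 = 1.1839616.
MXN accumulates by (1 + 0.0039)^2 = 1.0078152.
So F = 6.3897 × 1.1839616 / 1.0078152 = 7.506495 (INR/MXN).

7.5065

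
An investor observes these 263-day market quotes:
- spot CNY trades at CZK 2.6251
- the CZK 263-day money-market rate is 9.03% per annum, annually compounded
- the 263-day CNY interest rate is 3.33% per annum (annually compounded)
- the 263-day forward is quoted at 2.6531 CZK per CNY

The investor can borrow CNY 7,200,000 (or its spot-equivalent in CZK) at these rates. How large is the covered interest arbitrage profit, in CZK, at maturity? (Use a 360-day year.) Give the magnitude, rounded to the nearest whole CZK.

T = 263/360 years.
Invest the CNY and cover forward: 7,200,000 × 1.0242198702 × 2.6531 = CZK 19,564,975.71.
Convert at spot and invest in CZK: 7,200,000 × 2.6251 × 1.0651958057 = CZK 20,132,967.67.
The quoted forward undervalues CNY, so borrow CNY, convert to CZK at spot, deposit the CZK at 9.03%, and buy CNY forward at 2.6531 to cover the loan.
The gap between the two covered legs is CZK 567,992.

CZK 567,992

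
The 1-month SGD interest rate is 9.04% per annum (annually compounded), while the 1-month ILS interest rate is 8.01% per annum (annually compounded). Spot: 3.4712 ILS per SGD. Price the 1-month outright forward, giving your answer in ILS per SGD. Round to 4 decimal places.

T = 1/12 years.
ILS growth factor: (1 + 0.0801)^(1/12) = 1.0064418.
SGD accumulates by (1 + 0.0904)^(1/12) = 1.0072381.
So F = 3.4712 × 1.0064418 / 1.0072381 = 3.468456 (ILS/SGD).

3.4685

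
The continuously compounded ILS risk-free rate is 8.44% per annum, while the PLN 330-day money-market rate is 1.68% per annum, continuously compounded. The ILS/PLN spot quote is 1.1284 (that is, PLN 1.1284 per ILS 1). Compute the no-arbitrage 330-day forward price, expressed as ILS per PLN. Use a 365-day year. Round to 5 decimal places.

0.94206

T = 330/365 years.
PLN accumulates by e^(0.0168×330/365) = 1.015305.
ILS accumulates by e^(0.0844×330/365) = 1.0792937.
So F = 1.1284 × 1.015305 / 1.0792937 = 1.061500 (PLN/ILS).
Invert for ILS per PLN: 1 / 1.061500 = 0.94206.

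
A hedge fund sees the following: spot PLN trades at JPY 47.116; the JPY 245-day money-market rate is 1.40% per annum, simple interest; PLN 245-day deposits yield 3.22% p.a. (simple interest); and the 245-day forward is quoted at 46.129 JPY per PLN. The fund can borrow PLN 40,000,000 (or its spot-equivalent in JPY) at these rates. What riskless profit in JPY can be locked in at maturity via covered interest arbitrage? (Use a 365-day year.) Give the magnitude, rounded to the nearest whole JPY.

JPY 17,309,720

T = 245/365 years.
Route A — deposit PLN, sell forward: 40,000,000 × 1.02161369863 × 46.129 = JPY 1,885,040,732.16.
Route B — convert at spot, deposit JPY: 40,000,000 × 47.116 × 1.009397260274 = JPY 1,902,350,452.60.
The quoted forward undervalues PLN, so borrow PLN, convert to JPY at spot, deposit the JPY at 1.40%, and buy PLN forward at 46.129 to cover the loan.
Arbitrage profit = |1,885,040,732.16 − 1,902,350,452.60| = JPY 17,309,720.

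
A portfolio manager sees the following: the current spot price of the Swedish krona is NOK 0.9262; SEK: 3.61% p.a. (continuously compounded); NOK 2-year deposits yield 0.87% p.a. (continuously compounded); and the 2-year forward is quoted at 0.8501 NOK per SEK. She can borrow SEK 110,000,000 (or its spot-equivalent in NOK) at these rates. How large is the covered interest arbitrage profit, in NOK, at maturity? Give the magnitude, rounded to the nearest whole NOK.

NOK 3,158,063

T = 2 years.
Invest the SEK and cover forward: 110,000,000 × 1.07487029663 × 0.8501 = NOK 100,512,196.31.
Convert at spot and invest in NOK: 110,000,000 × 0.9262 × 1.01755226184 = NOK 103,670,259.54.
The quoted forward undervalues SEK, so borrow SEK, convert to NOK at spot, deposit the NOK at 0.87%, and buy SEK forward at 0.8501 to cover the loan.
Profit = 103,670,259.54 − 100,512,196.31 = NOK 3,158,063.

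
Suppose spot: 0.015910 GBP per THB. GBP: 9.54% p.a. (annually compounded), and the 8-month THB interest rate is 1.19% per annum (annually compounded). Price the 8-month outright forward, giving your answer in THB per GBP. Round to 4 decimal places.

59.6174

T = 8/12 years.
Growth of 1 GBP over T: (1 + 0.0954)^(8/12) = 1.06262939.
Growth of 1 THB over T: (1 + 0.0119)^(8/12) = 1.00791768.
CIP: F = S · (grow GBP)/(grow THB) = 0.01591 × 1.06262939/1.00791768 = 0.016773625 GBP per THB.
Invert for THB per GBP: 1 / 0.016773625 = 59.6174.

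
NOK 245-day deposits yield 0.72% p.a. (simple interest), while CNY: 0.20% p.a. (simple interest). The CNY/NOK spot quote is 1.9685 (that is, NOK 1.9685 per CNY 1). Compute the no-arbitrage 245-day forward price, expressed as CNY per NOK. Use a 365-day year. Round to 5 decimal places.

T = 245/365 years.
NOK accumulates by 1 + 0.0072×245/365 = 1.0048329.
Growth of 1 CNY over T: 1 + 0.0020×245/365 = 1.0013425.
CIP: F = S · (grow NOK)/(grow CNY) = 1.9685 × 1.0048329/1.0013425 = 1.975362 NOK per CNY.
Quoted the other way: 1/1.975362 = 0.50624 CNY per NOK.

0.50624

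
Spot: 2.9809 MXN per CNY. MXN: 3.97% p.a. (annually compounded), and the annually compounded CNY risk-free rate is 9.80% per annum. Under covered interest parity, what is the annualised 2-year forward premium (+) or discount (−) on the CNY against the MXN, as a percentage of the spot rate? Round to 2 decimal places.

T = 2 years.
No-arbitrage forward: 2.9809 × 1.0809761 / 1.205604 = 2.6727530 MXN/CNY.
(F − S)/S ÷ T = (2.6727530 − 2.9809)/2.9809/2 = -0.051687 → -5.17%.

-5.17%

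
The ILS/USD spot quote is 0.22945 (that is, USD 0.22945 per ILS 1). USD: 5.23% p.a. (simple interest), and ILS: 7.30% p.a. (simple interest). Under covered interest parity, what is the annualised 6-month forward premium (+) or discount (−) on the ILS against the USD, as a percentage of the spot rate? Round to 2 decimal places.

-2.00%

T = 6/12 years.
CIP forward (USD per ILS) = 0.22945 × 1.026150/1.036500 = 0.22715882.
Annualised premium = (F − S)/S × (1/T) = (0.22715882 − 0.22945)/0.22945 ÷ (6/12) = -2.00%.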